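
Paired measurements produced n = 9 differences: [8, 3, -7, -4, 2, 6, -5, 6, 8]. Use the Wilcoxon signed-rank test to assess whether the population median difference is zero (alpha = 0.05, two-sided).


Step 1: Drop any zero differences (none here) and take |d_i|.
|d| = [8, 3, 7, 4, 2, 6, 5, 6, 8]
Step 2: Midrank |d_i| (ties get averaged ranks).
ranks: |8|->8.5, |3|->2, |7|->7, |4|->3, |2|->1, |6|->5.5, |5|->4, |6|->5.5, |8|->8.5
Step 3: Attach original signs; sum ranks with positive sign and with negative sign.
W+ = 8.5 + 2 + 1 + 5.5 + 5.5 + 8.5 = 31
W- = 7 + 3 + 4 = 14
(Check: W+ + W- = 45 should equal n(n+1)/2 = 45.)
Step 4: Test statistic W = min(W+, W-) = 14.
Step 5: Ties in |d|, so use the tie-corrected normal approximation.
        E[W] = n(n+1)/4 = 9*10/4 = 22.5.
        Tie groups: |d|=6 (t=2), |d|=8 (t=2); sum(t^3 - t) = 12.
        Var[W] = n(n+1)(2n+1)/24 - sum(t^3-t)/48 = 1710/24 - 12/48 = 71.
        z = (W - E[W]) / sqrt(Var[W]) = (14 - 22.5) / 8.4261 = -1.0088.
        Two-sided p = 2*Phi(z) = 0.313088.
Step 6: alpha = 0.05. fail to reject H0.

W+ = 31, W- = 14, W = min = 14, p = 0.313088, fail to reject H0.


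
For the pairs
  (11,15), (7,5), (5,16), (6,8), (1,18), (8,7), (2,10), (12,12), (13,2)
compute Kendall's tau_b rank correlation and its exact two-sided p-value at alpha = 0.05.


Step 1: Enumerate the 36 unordered pairs (i,j) with i<j and classify each by sign(x_j-x_i) * sign(y_j-y_i).
  (1,2):dx=-4,dy=-10->C; (1,3):dx=-6,dy=+1->D; (1,4):dx=-5,dy=-7->C; (1,5):dx=-10,dy=+3->D
  (1,6):dx=-3,dy=-8->C; (1,7):dx=-9,dy=-5->C; (1,8):dx=+1,dy=-3->D; (1,9):dx=+2,dy=-13->D
  (2,3):dx=-2,dy=+11->D; (2,4):dx=-1,dy=+3->D; (2,5):dx=-6,dy=+13->D; (2,6):dx=+1,dy=+2->C
  (2,7):dx=-5,dy=+5->D; (2,8):dx=+5,dy=+7->C; (2,9):dx=+6,dy=-3->D; (3,4):dx=+1,dy=-8->D
  (3,5):dx=-4,dy=+2->D; (3,6):dx=+3,dy=-9->D; (3,7):dx=-3,dy=-6->C; (3,8):dx=+7,dy=-4->D
  (3,9):dx=+8,dy=-14->D; (4,5):dx=-5,dy=+10->D; (4,6):dx=+2,dy=-1->D; (4,7):dx=-4,dy=+2->D
  (4,8):dx=+6,dy=+4->C; (4,9):dx=+7,dy=-6->D; (5,6):dx=+7,dy=-11->D; (5,7):dx=+1,dy=-8->D
  (5,8):dx=+11,dy=-6->D; (5,9):dx=+12,dy=-16->D; (6,7):dx=-6,dy=+3->D; (6,8):dx=+4,dy=+5->C
  (6,9):dx=+5,dy=-5->D; (7,8):dx=+10,dy=+2->C; (7,9):dx=+11,dy=-8->D; (8,9):dx=+1,dy=-10->D
Step 2: C = 10, D = 26, total pairs = 36.
Step 3: tau = (C - D)/(n(n-1)/2) = (10 - 26)/36 = -0.444444.
Step 4: Exact two-sided p-value (enumerate n! = 362880 permutations of y under H0): p = 0.119439.
Step 5: alpha = 0.05. fail to reject H0.

tau_b = -0.4444 (C=10, D=26), p = 0.119439, fail to reject H0.


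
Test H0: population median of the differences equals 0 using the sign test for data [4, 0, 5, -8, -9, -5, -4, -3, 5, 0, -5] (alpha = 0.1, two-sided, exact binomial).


Step 1: Discard zero differences. Original n = 11; n_eff = number of nonzero differences = 9.
Nonzero differences (with sign): +4, +5, -8, -9, -5, -4, -3, +5, -5
Step 2: Count signs: positive = 3, negative = 6.
Step 3: Under H0: P(positive) = 0.5, so the number of positives S ~ Bin(9, 0.5).
Step 4: Two-sided exact p-value = sum of Bin(9,0.5) probabilities at or below the observed probability = 0.507812.
Step 5: alpha = 0.1. fail to reject H0.

n_eff = 9, pos = 3, neg = 6, p = 0.507812, fail to reject H0.


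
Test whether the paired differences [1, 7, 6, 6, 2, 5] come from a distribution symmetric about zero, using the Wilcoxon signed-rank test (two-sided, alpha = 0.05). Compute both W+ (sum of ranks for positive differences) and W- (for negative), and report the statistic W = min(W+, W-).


Step 1: Drop any zero differences (none here) and take |d_i|.
|d| = [1, 7, 6, 6, 2, 5]
Step 2: Midrank |d_i| (ties get averaged ranks).
ranks: |1|->1, |7|->6, |6|->4.5, |6|->4.5, |2|->2, |5|->3
Step 3: Attach original signs; sum ranks with positive sign and with negative sign.
W+ = 1 + 6 + 4.5 + 4.5 + 2 + 3 = 21
W- = 0 = 0
(Check: W+ + W- = 21 should equal n(n+1)/2 = 21.)
Step 4: Test statistic W = min(W+, W-) = 0.
Step 5: Ties in |d|, so use the tie-corrected normal approximation.
        E[W] = n(n+1)/4 = 6*7/4 = 10.5.
        Tie groups: |d|=6 (t=2); sum(t^3 - t) = 6.
        Var[W] = n(n+1)(2n+1)/24 - sum(t^3-t)/48 = 546/24 - 6/48 = 22.625.
        z = (W - E[W]) / sqrt(Var[W]) = (0 - 10.5) / 4.7566 = -2.2075.
        Two-sided p = 2*Phi(z) = 0.027281.
Step 6: alpha = 0.05. reject H0.

W+ = 21, W- = 0, W = min = 0, p = 0.027281, reject H0.


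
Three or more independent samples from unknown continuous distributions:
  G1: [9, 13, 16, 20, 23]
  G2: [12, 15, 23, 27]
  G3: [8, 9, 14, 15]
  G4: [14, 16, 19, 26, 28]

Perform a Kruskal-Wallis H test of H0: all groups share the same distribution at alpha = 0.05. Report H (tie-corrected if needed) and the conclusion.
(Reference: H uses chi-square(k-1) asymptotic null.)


Step 1: Combine all N = 18 observations and assign midranks.
sorted (value, group, rank): (8,G3,1), (9,G1,2.5), (9,G3,2.5), (12,G2,4), (13,G1,5), (14,G3,6.5), (14,G4,6.5), (15,G2,8.5), (15,G3,8.5), (16,G1,10.5), (16,G4,10.5), (19,G4,12), (20,G1,13), (23,G1,14.5), (23,G2,14.5), (26,G4,16), (27,G2,17), (28,G4,18)
Step 2: Sum ranks within each group.
R_1 = 45.5 (n_1 = 5)
R_2 = 44 (n_2 = 4)
R_3 = 18.5 (n_3 = 4)
R_4 = 63 (n_4 = 5)
Step 3: H = 12/(N(N+1)) * sum(R_i^2/n_i) - 3(N+1)
     = 12/(18*19) * (45.5^2/5 + 44^2/4 + 18.5^2/4 + 63^2/5) - 3*19
     = 0.035088 * 1777.41 - 57
     = 5.365351.
Step 4: Ties present; correction factor C = 1 - 30/(18^3 - 18) = 0.994840. Corrected H = 5.365351 / 0.994840 = 5.393179.
Step 5: Under H0, H ~ chi^2(3); p-value = 0.145169.
Step 6: alpha = 0.05. fail to reject H0.

H = 5.3932, df = 3, p = 0.145169, fail to reject H0.


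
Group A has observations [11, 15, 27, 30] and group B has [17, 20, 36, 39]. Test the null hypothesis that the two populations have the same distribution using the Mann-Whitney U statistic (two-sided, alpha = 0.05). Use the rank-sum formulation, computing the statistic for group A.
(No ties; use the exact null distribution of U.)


Step 1: Combine and sort all 8 observations; assign midranks.
sorted (value, group): (11,X), (15,X), (17,Y), (20,Y), (27,X), (30,X), (36,Y), (39,Y)
ranks: 11->1, 15->2, 17->3, 20->4, 27->5, 30->6, 36->7, 39->8
Step 2: Rank sum for X: R1 = 1 + 2 + 5 + 6 = 14.
Step 3: U_X = R1 - n1(n1+1)/2 = 14 - 4*5/2 = 14 - 10 = 4.
       U_Y = n1*n2 - U_X = 16 - 4 = 12.
Step 4: No ties, so the exact null distribution of U (based on enumerating the C(8,4) = 70 equally likely rank assignments) gives the two-sided p-value.
Step 5: p-value = 0.342857; compare to alpha = 0.05. fail to reject H0.

U_X = 4, p = 0.342857, fail to reject H0 at alpha = 0.05.


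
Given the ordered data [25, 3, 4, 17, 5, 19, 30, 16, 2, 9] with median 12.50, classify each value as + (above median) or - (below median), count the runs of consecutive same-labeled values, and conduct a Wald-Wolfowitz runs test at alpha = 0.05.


Step 1: Compute median = 12.50; label A = above, B = below.
Labels in order: ABBABAAABB  (n_A = 5, n_B = 5)
Step 2: Count runs R = 6.
Step 3: Under H0 (random ordering), E[R] = 2*n_A*n_B/(n_A+n_B) + 1 = 2*5*5/10 + 1 = 6.0000.
        Var[R] = 2*n_A*n_B*(2*n_A*n_B - n_A - n_B) / ((n_A+n_B)^2 * (n_A+n_B-1)) = 2000/900 = 2.2222.
        SD[R] = 1.4907.
Step 4: R = E[R], so z = 0 with no continuity correction.
Step 5: Two-sided p-value via normal approximation = 2*(1 - Phi(|z|)) = 1.000000.
Step 6: alpha = 0.05. fail to reject H0.

R = 6, z = 0.0000, p = 1.000000, fail to reject H0.


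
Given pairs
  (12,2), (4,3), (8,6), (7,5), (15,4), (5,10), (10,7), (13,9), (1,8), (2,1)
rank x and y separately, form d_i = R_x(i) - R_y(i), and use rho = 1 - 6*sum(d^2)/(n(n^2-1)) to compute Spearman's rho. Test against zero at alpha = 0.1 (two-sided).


Step 1: Rank x and y separately (midranks; no ties here).
rank(x): 12->8, 4->3, 8->6, 7->5, 15->10, 5->4, 10->7, 13->9, 1->1, 2->2
rank(y): 2->2, 3->3, 6->6, 5->5, 4->4, 10->10, 7->7, 9->9, 8->8, 1->1
Step 2: d_i = R_x(i) - R_y(i); compute d_i^2.
  (8-2)^2=36, (3-3)^2=0, (6-6)^2=0, (5-5)^2=0, (10-4)^2=36, (4-10)^2=36, (7-7)^2=0, (9-9)^2=0, (1-8)^2=49, (2-1)^2=1
sum(d^2) = 158.
Step 3: rho = 1 - 6*158 / (10*(10^2 - 1)) = 1 - 948/990 = 0.042424.
Step 4: Under H0, t = rho * sqrt((n-2)/(1-rho^2)) = 0.1201 ~ t(8).
Step 5: Two-sided p-value from the t-distribution with 8 df = 0.907364.
Step 6: alpha = 0.1. fail to reject H0.

rho = 0.0424, p = 0.907364, fail to reject H0 at alpha = 0.1.


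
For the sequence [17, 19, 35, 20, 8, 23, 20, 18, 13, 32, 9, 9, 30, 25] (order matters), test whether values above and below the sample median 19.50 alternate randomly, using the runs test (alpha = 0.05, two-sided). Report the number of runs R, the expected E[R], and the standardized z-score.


Step 1: Compute median = 19.50; label A = above, B = below.
Labels in order: BBAABAABBABBAA  (n_A = 7, n_B = 7)
Step 2: Count runs R = 8.
Step 3: Under H0 (random ordering), E[R] = 2*n_A*n_B/(n_A+n_B) + 1 = 2*7*7/14 + 1 = 8.0000.
        Var[R] = 2*n_A*n_B*(2*n_A*n_B - n_A - n_B) / ((n_A+n_B)^2 * (n_A+n_B-1)) = 8232/2548 = 3.2308.
        SD[R] = 1.7974.
Step 4: R = E[R], so z = 0 with no continuity correction.
Step 5: Two-sided p-value via normal approximation = 2*(1 - Phi(|z|)) = 1.000000.
Step 6: alpha = 0.05. fail to reject H0.

R = 8, z = 0.0000, p = 1.000000, fail to reject H0.


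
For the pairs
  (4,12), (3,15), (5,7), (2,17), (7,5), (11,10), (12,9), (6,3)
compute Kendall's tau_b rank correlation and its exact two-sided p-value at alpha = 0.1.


Step 1: Enumerate the 28 unordered pairs (i,j) with i<j and classify each by sign(x_j-x_i) * sign(y_j-y_i).
  (1,2):dx=-1,dy=+3->D; (1,3):dx=+1,dy=-5->D; (1,4):dx=-2,dy=+5->D; (1,5):dx=+3,dy=-7->D
  (1,6):dx=+7,dy=-2->D; (1,7):dx=+8,dy=-3->D; (1,8):dx=+2,dy=-9->D; (2,3):dx=+2,dy=-8->D
  (2,4):dx=-1,dy=+2->D; (2,5):dx=+4,dy=-10->D; (2,6):dx=+8,dy=-5->D; (2,7):dx=+9,dy=-6->D
  (2,8):dx=+3,dy=-12->D; (3,4):dx=-3,dy=+10->D; (3,5):dx=+2,dy=-2->D; (3,6):dx=+6,dy=+3->C
  (3,7):dx=+7,dy=+2->C; (3,8):dx=+1,dy=-4->D; (4,5):dx=+5,dy=-12->D; (4,6):dx=+9,dy=-7->D
  (4,7):dx=+10,dy=-8->D; (4,8):dx=+4,dy=-14->D; (5,6):dx=+4,dy=+5->C; (5,7):dx=+5,dy=+4->C
  (5,8):dx=-1,dy=-2->C; (6,7):dx=+1,dy=-1->D; (6,8):dx=-5,dy=-7->C; (7,8):dx=-6,dy=-6->C
Step 2: C = 7, D = 21, total pairs = 28.
Step 3: tau = (C - D)/(n(n-1)/2) = (7 - 21)/28 = -0.500000.
Step 4: Exact two-sided p-value (enumerate n! = 40320 permutations of y under H0): p = 0.108681.
Step 5: alpha = 0.1. fail to reject H0.

tau_b = -0.5000 (C=7, D=21), p = 0.108681, fail to reject H0.


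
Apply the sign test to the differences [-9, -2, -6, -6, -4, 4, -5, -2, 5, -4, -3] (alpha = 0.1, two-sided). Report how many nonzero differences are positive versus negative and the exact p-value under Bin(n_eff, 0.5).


Step 1: Discard zero differences. Original n = 11; n_eff = number of nonzero differences = 11.
Nonzero differences (with sign): -9, -2, -6, -6, -4, +4, -5, -2, +5, -4, -3
Step 2: Count signs: positive = 2, negative = 9.
Step 3: Under H0: P(positive) = 0.5, so the number of positives S ~ Bin(11, 0.5).
Step 4: Two-sided exact p-value = sum of Bin(11,0.5) probabilities at or below the observed probability = 0.065430.
Step 5: alpha = 0.1. reject H0.

n_eff = 11, pos = 2, neg = 9, p = 0.065430, reject H0.


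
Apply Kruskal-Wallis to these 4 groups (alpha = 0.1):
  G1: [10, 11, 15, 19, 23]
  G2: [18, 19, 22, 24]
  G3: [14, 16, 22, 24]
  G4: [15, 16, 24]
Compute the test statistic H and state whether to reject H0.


Step 1: Combine all N = 16 observations and assign midranks.
sorted (value, group, rank): (10,G1,1), (11,G1,2), (14,G3,3), (15,G1,4.5), (15,G4,4.5), (16,G3,6.5), (16,G4,6.5), (18,G2,8), (19,G1,9.5), (19,G2,9.5), (22,G2,11.5), (22,G3,11.5), (23,G1,13), (24,G2,15), (24,G3,15), (24,G4,15)
Step 2: Sum ranks within each group.
R_1 = 30 (n_1 = 5)
R_2 = 44 (n_2 = 4)
R_3 = 36 (n_3 = 4)
R_4 = 26 (n_4 = 3)
Step 3: H = 12/(N(N+1)) * sum(R_i^2/n_i) - 3(N+1)
     = 12/(16*17) * (30^2/5 + 44^2/4 + 36^2/4 + 26^2/3) - 3*17
     = 0.044118 * 1213.33 - 51
     = 2.529412.
Step 4: Ties present; correction factor C = 1 - 48/(16^3 - 16) = 0.988235. Corrected H = 2.529412 / 0.988235 = 2.559524.
Step 5: Under H0, H ~ chi^2(3); p-value = 0.464630.
Step 6: alpha = 0.1. fail to reject H0.

H = 2.5595, df = 3, p = 0.464630, fail to reject H0.


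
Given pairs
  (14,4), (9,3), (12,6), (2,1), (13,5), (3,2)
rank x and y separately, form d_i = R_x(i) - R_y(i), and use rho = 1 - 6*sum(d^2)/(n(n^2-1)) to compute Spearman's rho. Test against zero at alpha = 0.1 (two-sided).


Step 1: Rank x and y separately (midranks; no ties here).
rank(x): 14->6, 9->3, 12->4, 2->1, 13->5, 3->2
rank(y): 4->4, 3->3, 6->6, 1->1, 5->5, 2->2
Step 2: d_i = R_x(i) - R_y(i); compute d_i^2.
  (6-4)^2=4, (3-3)^2=0, (4-6)^2=4, (1-1)^2=0, (5-5)^2=0, (2-2)^2=0
sum(d^2) = 8.
Step 3: rho = 1 - 6*8 / (6*(6^2 - 1)) = 1 - 48/210 = 0.771429.
Step 4: Under H0, t = rho * sqrt((n-2)/(1-rho^2)) = 2.4247 ~ t(4).
Step 5: Two-sided p-value from the t-distribution with 4 df = 0.072397.
Step 6: alpha = 0.1. reject H0.

rho = 0.7714, p = 0.072397, reject H0 at alpha = 0.1.


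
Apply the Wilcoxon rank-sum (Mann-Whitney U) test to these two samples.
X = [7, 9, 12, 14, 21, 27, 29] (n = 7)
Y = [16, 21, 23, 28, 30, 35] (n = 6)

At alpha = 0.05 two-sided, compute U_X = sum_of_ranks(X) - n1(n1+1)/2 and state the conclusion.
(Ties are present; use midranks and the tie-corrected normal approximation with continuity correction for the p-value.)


Step 1: Combine and sort all 13 observations; assign midranks.
sorted (value, group): (7,X), (9,X), (12,X), (14,X), (16,Y), (21,X), (21,Y), (23,Y), (27,X), (28,Y), (29,X), (30,Y), (35,Y)
ranks: 7->1, 9->2, 12->3, 14->4, 16->5, 21->6.5, 21->6.5, 23->8, 27->9, 28->10, 29->11, 30->12, 35->13
Step 2: Rank sum for X: R1 = 1 + 2 + 3 + 4 + 6.5 + 9 + 11 = 36.5.
Step 3: U_X = R1 - n1(n1+1)/2 = 36.5 - 7*8/2 = 36.5 - 28 = 8.5.
       U_Y = n1*n2 - U_X = 42 - 8.5 = 33.5.
Step 4: Ties are present, so use the tie-corrected normal approximation (with continuity correction) for the p-value.
Step 5: p-value = 0.086044; compare to alpha = 0.05. fail to reject H0.

U_X = 8.5, p = 0.086044, fail to reject H0 at alpha = 0.05.


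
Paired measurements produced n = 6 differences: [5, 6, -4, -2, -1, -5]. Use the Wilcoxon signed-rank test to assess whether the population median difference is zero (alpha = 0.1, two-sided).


Step 1: Drop any zero differences (none here) and take |d_i|.
|d| = [5, 6, 4, 2, 1, 5]
Step 2: Midrank |d_i| (ties get averaged ranks).
ranks: |5|->4.5, |6|->6, |4|->3, |2|->2, |1|->1, |5|->4.5
Step 3: Attach original signs; sum ranks with positive sign and with negative sign.
W+ = 4.5 + 6 = 10.5
W- = 3 + 2 + 1 + 4.5 = 10.5
(Check: W+ + W- = 21 should equal n(n+1)/2 = 21.)
Step 4: Test statistic W = min(W+, W-) = 10.5.
Step 5: Ties in |d|, so use the tie-corrected normal approximation.
        E[W] = n(n+1)/4 = 6*7/4 = 10.5.
        Tie groups: |d|=5 (t=2); sum(t^3 - t) = 6.
        Var[W] = n(n+1)(2n+1)/24 - sum(t^3-t)/48 = 546/24 - 6/48 = 22.625.
        z = (W - E[W]) / sqrt(Var[W]) = (10.5 - 10.5) / 4.7566 = 0.0000.
        Two-sided p = 2*Phi(z) = 1.000000.
Step 6: alpha = 0.1. fail to reject H0.

W+ = 10.5, W- = 10.5, W = min = 10.5, p = 1.000000, fail to reject H0.


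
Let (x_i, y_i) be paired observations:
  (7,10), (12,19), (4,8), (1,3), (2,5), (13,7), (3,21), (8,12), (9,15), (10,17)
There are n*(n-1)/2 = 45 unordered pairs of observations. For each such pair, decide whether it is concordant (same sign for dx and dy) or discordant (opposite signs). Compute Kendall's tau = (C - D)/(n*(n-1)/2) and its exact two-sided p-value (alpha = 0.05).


Step 1: Enumerate the 45 unordered pairs (i,j) with i<j and classify each by sign(x_j-x_i) * sign(y_j-y_i).
  (1,2):dx=+5,dy=+9->C; (1,3):dx=-3,dy=-2->C; (1,4):dx=-6,dy=-7->C; (1,5):dx=-5,dy=-5->C
  (1,6):dx=+6,dy=-3->D; (1,7):dx=-4,dy=+11->D; (1,8):dx=+1,dy=+2->C; (1,9):dx=+2,dy=+5->C
  (1,10):dx=+3,dy=+7->C; (2,3):dx=-8,dy=-11->C; (2,4):dx=-11,dy=-16->C; (2,5):dx=-10,dy=-14->C
  (2,6):dx=+1,dy=-12->D; (2,7):dx=-9,dy=+2->D; (2,8):dx=-4,dy=-7->C; (2,9):dx=-3,dy=-4->C
  (2,10):dx=-2,dy=-2->C; (3,4):dx=-3,dy=-5->C; (3,5):dx=-2,dy=-3->C; (3,6):dx=+9,dy=-1->D
  (3,7):dx=-1,dy=+13->D; (3,8):dx=+4,dy=+4->C; (3,9):dx=+5,dy=+7->C; (3,10):dx=+6,dy=+9->C
  (4,5):dx=+1,dy=+2->C; (4,6):dx=+12,dy=+4->C; (4,7):dx=+2,dy=+18->C; (4,8):dx=+7,dy=+9->C
  (4,9):dx=+8,dy=+12->C; (4,10):dx=+9,dy=+14->C; (5,6):dx=+11,dy=+2->C; (5,7):dx=+1,dy=+16->C
  (5,8):dx=+6,dy=+7->C; (5,9):dx=+7,dy=+10->C; (5,10):dx=+8,dy=+12->C; (6,7):dx=-10,dy=+14->D
  (6,8):dx=-5,dy=+5->D; (6,9):dx=-4,dy=+8->D; (6,10):dx=-3,dy=+10->D; (7,8):dx=+5,dy=-9->D
  (7,9):dx=+6,dy=-6->D; (7,10):dx=+7,dy=-4->D; (8,9):dx=+1,dy=+3->C; (8,10):dx=+2,dy=+5->C
  (9,10):dx=+1,dy=+2->C
Step 2: C = 32, D = 13, total pairs = 45.
Step 3: tau = (C - D)/(n(n-1)/2) = (32 - 13)/45 = 0.422222.
Step 4: Exact two-sided p-value (enumerate n! = 3628800 permutations of y under H0): p = 0.108313.
Step 5: alpha = 0.05. fail to reject H0.

tau_b = 0.4222 (C=32, D=13), p = 0.108313, fail to reject H0.


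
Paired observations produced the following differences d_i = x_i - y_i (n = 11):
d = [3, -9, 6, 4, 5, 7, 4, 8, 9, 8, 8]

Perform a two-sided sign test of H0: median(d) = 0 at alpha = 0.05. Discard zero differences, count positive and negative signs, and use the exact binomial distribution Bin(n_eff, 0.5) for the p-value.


Step 1: Discard zero differences. Original n = 11; n_eff = number of nonzero differences = 11.
Nonzero differences (with sign): +3, -9, +6, +4, +5, +7, +4, +8, +9, +8, +8
Step 2: Count signs: positive = 10, negative = 1.
Step 3: Under H0: P(positive) = 0.5, so the number of positives S ~ Bin(11, 0.5).
Step 4: Two-sided exact p-value = sum of Bin(11,0.5) probabilities at or below the observed probability = 0.011719.
Step 5: alpha = 0.05. reject H0.

n_eff = 11, pos = 10, neg = 1, p = 0.011719, reject H0.


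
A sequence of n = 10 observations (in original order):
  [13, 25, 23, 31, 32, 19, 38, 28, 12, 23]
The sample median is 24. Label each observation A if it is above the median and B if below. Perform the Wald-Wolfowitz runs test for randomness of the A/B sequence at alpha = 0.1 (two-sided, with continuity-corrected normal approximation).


Step 1: Compute median = 24; label A = above, B = below.
Labels in order: BABAABAABB  (n_A = 5, n_B = 5)
Step 2: Count runs R = 7.
Step 3: Under H0 (random ordering), E[R] = 2*n_A*n_B/(n_A+n_B) + 1 = 2*5*5/10 + 1 = 6.0000.
        Var[R] = 2*n_A*n_B*(2*n_A*n_B - n_A - n_B) / ((n_A+n_B)^2 * (n_A+n_B-1)) = 2000/900 = 2.2222.
        SD[R] = 1.4907.
Step 4: Continuity-corrected z = (R - 0.5 - E[R]) / SD[R] = (7 - 0.5 - 6.0000) / 1.4907 = 0.3354.
Step 5: Two-sided p-value via normal approximation = 2*(1 - Phi(|z|)) = 0.737316.
Step 6: alpha = 0.1. fail to reject H0.

R = 7, z = 0.3354, p = 0.737316, fail to reject H0.


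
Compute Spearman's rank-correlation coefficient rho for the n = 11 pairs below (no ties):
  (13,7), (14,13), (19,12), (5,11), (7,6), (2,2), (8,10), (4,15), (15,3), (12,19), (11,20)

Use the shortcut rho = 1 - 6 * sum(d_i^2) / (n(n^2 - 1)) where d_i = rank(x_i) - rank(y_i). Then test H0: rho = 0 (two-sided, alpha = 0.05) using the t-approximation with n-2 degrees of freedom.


Step 1: Rank x and y separately (midranks; no ties here).
rank(x): 13->8, 14->9, 19->11, 5->3, 7->4, 2->1, 8->5, 4->2, 15->10, 12->7, 11->6
rank(y): 7->4, 13->8, 12->7, 11->6, 6->3, 2->1, 10->5, 15->9, 3->2, 19->10, 20->11
Step 2: d_i = R_x(i) - R_y(i); compute d_i^2.
  (8-4)^2=16, (9-8)^2=1, (11-7)^2=16, (3-6)^2=9, (4-3)^2=1, (1-1)^2=0, (5-5)^2=0, (2-9)^2=49, (10-2)^2=64, (7-10)^2=9, (6-11)^2=25
sum(d^2) = 190.
Step 3: rho = 1 - 6*190 / (11*(11^2 - 1)) = 1 - 1140/1320 = 0.136364.
Step 4: Under H0, t = rho * sqrt((n-2)/(1-rho^2)) = 0.4129 ~ t(9).
Step 5: Two-sided p-value from the t-distribution with 9 df = 0.689309.
Step 6: alpha = 0.05. fail to reject H0.

rho = 0.1364, p = 0.689309, fail to reject H0 at alpha = 0.05.


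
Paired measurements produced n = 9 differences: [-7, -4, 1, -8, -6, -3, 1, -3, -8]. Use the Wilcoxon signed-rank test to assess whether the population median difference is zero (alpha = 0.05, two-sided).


Step 1: Drop any zero differences (none here) and take |d_i|.
|d| = [7, 4, 1, 8, 6, 3, 1, 3, 8]
Step 2: Midrank |d_i| (ties get averaged ranks).
ranks: |7|->7, |4|->5, |1|->1.5, |8|->8.5, |6|->6, |3|->3.5, |1|->1.5, |3|->3.5, |8|->8.5
Step 3: Attach original signs; sum ranks with positive sign and with negative sign.
W+ = 1.5 + 1.5 = 3
W- = 7 + 5 + 8.5 + 6 + 3.5 + 3.5 + 8.5 = 42
(Check: W+ + W- = 45 should equal n(n+1)/2 = 45.)
Step 4: Test statistic W = min(W+, W-) = 3.
Step 5: Ties in |d|, so use the tie-corrected normal approximation.
        E[W] = n(n+1)/4 = 9*10/4 = 22.5.
        Tie groups: |d|=1 (t=2), |d|=3 (t=2), |d|=8 (t=2); sum(t^3 - t) = 18.
        Var[W] = n(n+1)(2n+1)/24 - sum(t^3-t)/48 = 1710/24 - 18/48 = 70.875.
        z = (W - E[W]) / sqrt(Var[W]) = (3 - 22.5) / 8.4187 = -2.3163.
        Two-sided p = 2*Phi(z) = 0.020544.
Step 6: alpha = 0.05. reject H0.

W+ = 3, W- = 42, W = min = 3, p = 0.020544, reject H0.


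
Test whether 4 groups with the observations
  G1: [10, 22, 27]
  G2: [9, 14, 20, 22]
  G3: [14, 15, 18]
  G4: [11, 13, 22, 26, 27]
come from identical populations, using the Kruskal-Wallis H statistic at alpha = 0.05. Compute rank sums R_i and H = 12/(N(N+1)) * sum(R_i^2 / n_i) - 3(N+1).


Step 1: Combine all N = 15 observations and assign midranks.
sorted (value, group, rank): (9,G2,1), (10,G1,2), (11,G4,3), (13,G4,4), (14,G2,5.5), (14,G3,5.5), (15,G3,7), (18,G3,8), (20,G2,9), (22,G1,11), (22,G2,11), (22,G4,11), (26,G4,13), (27,G1,14.5), (27,G4,14.5)
Step 2: Sum ranks within each group.
R_1 = 27.5 (n_1 = 3)
R_2 = 26.5 (n_2 = 4)
R_3 = 20.5 (n_3 = 3)
R_4 = 45.5 (n_4 = 5)
Step 3: H = 12/(N(N+1)) * sum(R_i^2/n_i) - 3(N+1)
     = 12/(15*16) * (27.5^2/3 + 26.5^2/4 + 20.5^2/3 + 45.5^2/5) - 3*16
     = 0.050000 * 981.779 - 48
     = 1.088958.
Step 4: Ties present; correction factor C = 1 - 36/(15^3 - 15) = 0.989286. Corrected H = 1.088958 / 0.989286 = 1.100752.
Step 5: Under H0, H ~ chi^2(3); p-value = 0.776893.
Step 6: alpha = 0.05. fail to reject H0.

H = 1.1008, df = 3, p = 0.776893, fail to reject H0.


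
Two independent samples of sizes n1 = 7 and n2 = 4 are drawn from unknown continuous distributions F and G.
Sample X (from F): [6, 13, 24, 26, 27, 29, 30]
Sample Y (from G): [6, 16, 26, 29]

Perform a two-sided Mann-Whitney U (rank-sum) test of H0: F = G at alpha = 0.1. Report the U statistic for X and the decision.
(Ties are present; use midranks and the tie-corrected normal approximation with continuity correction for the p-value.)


Step 1: Combine and sort all 11 observations; assign midranks.
sorted (value, group): (6,X), (6,Y), (13,X), (16,Y), (24,X), (26,X), (26,Y), (27,X), (29,X), (29,Y), (30,X)
ranks: 6->1.5, 6->1.5, 13->3, 16->4, 24->5, 26->6.5, 26->6.5, 27->8, 29->9.5, 29->9.5, 30->11
Step 2: Rank sum for X: R1 = 1.5 + 3 + 5 + 6.5 + 8 + 9.5 + 11 = 44.5.
Step 3: U_X = R1 - n1(n1+1)/2 = 44.5 - 7*8/2 = 44.5 - 28 = 16.5.
       U_Y = n1*n2 - U_X = 28 - 16.5 = 11.5.
Step 4: Ties are present, so use the tie-corrected normal approximation (with continuity correction) for the p-value.
Step 5: p-value = 0.703524; compare to alpha = 0.1. fail to reject H0.

U_X = 16.5, p = 0.703524, fail to reject H0 at alpha = 0.1.


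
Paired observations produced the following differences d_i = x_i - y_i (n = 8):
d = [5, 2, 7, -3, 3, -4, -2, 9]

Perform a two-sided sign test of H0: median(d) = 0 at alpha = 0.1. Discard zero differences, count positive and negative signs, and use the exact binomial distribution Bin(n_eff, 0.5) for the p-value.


Step 1: Discard zero differences. Original n = 8; n_eff = number of nonzero differences = 8.
Nonzero differences (with sign): +5, +2, +7, -3, +3, -4, -2, +9
Step 2: Count signs: positive = 5, negative = 3.
Step 3: Under H0: P(positive) = 0.5, so the number of positives S ~ Bin(8, 0.5).
Step 4: Two-sided exact p-value = sum of Bin(8,0.5) probabilities at or below the observed probability = 0.726562.
Step 5: alpha = 0.1. fail to reject H0.

n_eff = 8, pos = 5, neg = 3, p = 0.726562, fail to reject H0.


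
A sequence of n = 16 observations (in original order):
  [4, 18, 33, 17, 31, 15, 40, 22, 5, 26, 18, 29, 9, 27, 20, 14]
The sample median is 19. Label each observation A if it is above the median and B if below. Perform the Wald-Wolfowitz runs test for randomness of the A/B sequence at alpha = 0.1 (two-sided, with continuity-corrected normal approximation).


Step 1: Compute median = 19; label A = above, B = below.
Labels in order: BBABABAABABABAAB  (n_A = 8, n_B = 8)
Step 2: Count runs R = 13.
Step 3: Under H0 (random ordering), E[R] = 2*n_A*n_B/(n_A+n_B) + 1 = 2*8*8/16 + 1 = 9.0000.
        Var[R] = 2*n_A*n_B*(2*n_A*n_B - n_A - n_B) / ((n_A+n_B)^2 * (n_A+n_B-1)) = 14336/3840 = 3.7333.
        SD[R] = 1.9322.
Step 4: Continuity-corrected z = (R - 0.5 - E[R]) / SD[R] = (13 - 0.5 - 9.0000) / 1.9322 = 1.8114.
Step 5: Two-sided p-value via normal approximation = 2*(1 - Phi(|z|)) = 0.070076.
Step 6: alpha = 0.1. reject H0.

R = 13, z = 1.8114, p = 0.070076, reject H0.


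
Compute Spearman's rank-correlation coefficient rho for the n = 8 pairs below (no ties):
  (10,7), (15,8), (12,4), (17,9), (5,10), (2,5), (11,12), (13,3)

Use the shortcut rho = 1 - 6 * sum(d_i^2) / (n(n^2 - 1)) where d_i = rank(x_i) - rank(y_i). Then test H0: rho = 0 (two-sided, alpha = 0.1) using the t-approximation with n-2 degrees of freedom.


Step 1: Rank x and y separately (midranks; no ties here).
rank(x): 10->3, 15->7, 12->5, 17->8, 5->2, 2->1, 11->4, 13->6
rank(y): 7->4, 8->5, 4->2, 9->6, 10->7, 5->3, 12->8, 3->1
Step 2: d_i = R_x(i) - R_y(i); compute d_i^2.
  (3-4)^2=1, (7-5)^2=4, (5-2)^2=9, (8-6)^2=4, (2-7)^2=25, (1-3)^2=4, (4-8)^2=16, (6-1)^2=25
sum(d^2) = 88.
Step 3: rho = 1 - 6*88 / (8*(8^2 - 1)) = 1 - 528/504 = -0.047619.
Step 4: Under H0, t = rho * sqrt((n-2)/(1-rho^2)) = -0.1168 ~ t(6).
Step 5: Two-sided p-value from the t-distribution with 6 df = 0.910849.
Step 6: alpha = 0.1. fail to reject H0.

rho = -0.0476, p = 0.910849, fail to reject H0 at alpha = 0.1.


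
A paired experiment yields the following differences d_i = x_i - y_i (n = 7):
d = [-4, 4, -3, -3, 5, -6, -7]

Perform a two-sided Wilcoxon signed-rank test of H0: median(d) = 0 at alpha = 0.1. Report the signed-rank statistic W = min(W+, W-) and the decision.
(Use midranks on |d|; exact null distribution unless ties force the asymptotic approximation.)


Step 1: Drop any zero differences (none here) and take |d_i|.
|d| = [4, 4, 3, 3, 5, 6, 7]
Step 2: Midrank |d_i| (ties get averaged ranks).
ranks: |4|->3.5, |4|->3.5, |3|->1.5, |3|->1.5, |5|->5, |6|->6, |7|->7
Step 3: Attach original signs; sum ranks with positive sign and with negative sign.
W+ = 3.5 + 5 = 8.5
W- = 3.5 + 1.5 + 1.5 + 6 + 7 = 19.5
(Check: W+ + W- = 28 should equal n(n+1)/2 = 28.)
Step 4: Test statistic W = min(W+, W-) = 8.5.
Step 5: Ties in |d|, so use the tie-corrected normal approximation.
        E[W] = n(n+1)/4 = 7*8/4 = 14.
        Tie groups: |d|=3 (t=2), |d|=4 (t=2); sum(t^3 - t) = 12.
        Var[W] = n(n+1)(2n+1)/24 - sum(t^3-t)/48 = 840/24 - 12/48 = 34.75.
        z = (W - E[W]) / sqrt(Var[W]) = (8.5 - 14) / 5.8949 = -0.9330.
        Two-sided p = 2*Phi(z) = 0.350816.
Step 6: alpha = 0.1. fail to reject H0.

W+ = 8.5, W- = 19.5, W = min = 8.5, p = 0.350816, fail to reject H0.


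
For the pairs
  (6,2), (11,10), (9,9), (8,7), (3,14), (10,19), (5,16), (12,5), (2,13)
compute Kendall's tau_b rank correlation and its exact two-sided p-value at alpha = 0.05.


Step 1: Enumerate the 36 unordered pairs (i,j) with i<j and classify each by sign(x_j-x_i) * sign(y_j-y_i).
  (1,2):dx=+5,dy=+8->C; (1,3):dx=+3,dy=+7->C; (1,4):dx=+2,dy=+5->C; (1,5):dx=-3,dy=+12->D
  (1,6):dx=+4,dy=+17->C; (1,7):dx=-1,dy=+14->D; (1,8):dx=+6,dy=+3->C; (1,9):dx=-4,dy=+11->D
  (2,3):dx=-2,dy=-1->C; (2,4):dx=-3,dy=-3->C; (2,5):dx=-8,dy=+4->D; (2,6):dx=-1,dy=+9->D
  (2,7):dx=-6,dy=+6->D; (2,8):dx=+1,dy=-5->D; (2,9):dx=-9,dy=+3->D; (3,4):dx=-1,dy=-2->C
  (3,5):dx=-6,dy=+5->D; (3,6):dx=+1,dy=+10->C; (3,7):dx=-4,dy=+7->D; (3,8):dx=+3,dy=-4->D
  (3,9):dx=-7,dy=+4->D; (4,5):dx=-5,dy=+7->D; (4,6):dx=+2,dy=+12->C; (4,7):dx=-3,dy=+9->D
  (4,8):dx=+4,dy=-2->D; (4,9):dx=-6,dy=+6->D; (5,6):dx=+7,dy=+5->C; (5,7):dx=+2,dy=+2->C
  (5,8):dx=+9,dy=-9->D; (5,9):dx=-1,dy=-1->C; (6,7):dx=-5,dy=-3->C; (6,8):dx=+2,dy=-14->D
  (6,9):dx=-8,dy=-6->C; (7,8):dx=+7,dy=-11->D; (7,9):dx=-3,dy=-3->C; (8,9):dx=-10,dy=+8->D
Step 2: C = 16, D = 20, total pairs = 36.
Step 3: tau = (C - D)/(n(n-1)/2) = (16 - 20)/36 = -0.111111.
Step 4: Exact two-sided p-value (enumerate n! = 362880 permutations of y under H0): p = 0.761414.
Step 5: alpha = 0.05. fail to reject H0.

tau_b = -0.1111 (C=16, D=20), p = 0.761414, fail to reject H0.


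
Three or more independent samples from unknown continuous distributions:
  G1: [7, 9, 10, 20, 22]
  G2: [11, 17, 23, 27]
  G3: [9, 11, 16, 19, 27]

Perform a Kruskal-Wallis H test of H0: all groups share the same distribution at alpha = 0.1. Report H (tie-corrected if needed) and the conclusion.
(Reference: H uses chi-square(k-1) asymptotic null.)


Step 1: Combine all N = 14 observations and assign midranks.
sorted (value, group, rank): (7,G1,1), (9,G1,2.5), (9,G3,2.5), (10,G1,4), (11,G2,5.5), (11,G3,5.5), (16,G3,7), (17,G2,8), (19,G3,9), (20,G1,10), (22,G1,11), (23,G2,12), (27,G2,13.5), (27,G3,13.5)
Step 2: Sum ranks within each group.
R_1 = 28.5 (n_1 = 5)
R_2 = 39 (n_2 = 4)
R_3 = 37.5 (n_3 = 5)
Step 3: H = 12/(N(N+1)) * sum(R_i^2/n_i) - 3(N+1)
     = 12/(14*15) * (28.5^2/5 + 39^2/4 + 37.5^2/5) - 3*15
     = 0.057143 * 823.95 - 45
     = 2.082857.
Step 4: Ties present; correction factor C = 1 - 18/(14^3 - 14) = 0.993407. Corrected H = 2.082857 / 0.993407 = 2.096681.
Step 5: Under H0, H ~ chi^2(2); p-value = 0.350519.
Step 6: alpha = 0.1. fail to reject H0.

H = 2.0967, df = 2, p = 0.350519, fail to reject H0.


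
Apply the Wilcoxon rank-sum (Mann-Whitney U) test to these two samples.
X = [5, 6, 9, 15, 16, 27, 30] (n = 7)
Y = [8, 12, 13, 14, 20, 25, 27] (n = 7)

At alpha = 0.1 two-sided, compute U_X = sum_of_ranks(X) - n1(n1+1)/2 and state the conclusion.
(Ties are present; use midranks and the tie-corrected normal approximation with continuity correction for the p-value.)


Step 1: Combine and sort all 14 observations; assign midranks.
sorted (value, group): (5,X), (6,X), (8,Y), (9,X), (12,Y), (13,Y), (14,Y), (15,X), (16,X), (20,Y), (25,Y), (27,X), (27,Y), (30,X)
ranks: 5->1, 6->2, 8->3, 9->4, 12->5, 13->6, 14->7, 15->8, 16->9, 20->10, 25->11, 27->12.5, 27->12.5, 30->14
Step 2: Rank sum for X: R1 = 1 + 2 + 4 + 8 + 9 + 12.5 + 14 = 50.5.
Step 3: U_X = R1 - n1(n1+1)/2 = 50.5 - 7*8/2 = 50.5 - 28 = 22.5.
       U_Y = n1*n2 - U_X = 49 - 22.5 = 26.5.
Step 4: Ties are present, so use the tie-corrected normal approximation (with continuity correction) for the p-value.
Step 5: p-value = 0.847841; compare to alpha = 0.1. fail to reject H0.

U_X = 22.5, p = 0.847841, fail to reject H0 at alpha = 0.1.


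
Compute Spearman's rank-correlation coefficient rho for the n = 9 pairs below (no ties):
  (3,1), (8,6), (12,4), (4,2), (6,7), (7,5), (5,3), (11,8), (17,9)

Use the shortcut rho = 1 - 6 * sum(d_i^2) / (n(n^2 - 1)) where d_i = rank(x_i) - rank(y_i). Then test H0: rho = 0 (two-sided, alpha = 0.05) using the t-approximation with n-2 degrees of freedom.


Step 1: Rank x and y separately (midranks; no ties here).
rank(x): 3->1, 8->6, 12->8, 4->2, 6->4, 7->5, 5->3, 11->7, 17->9
rank(y): 1->1, 6->6, 4->4, 2->2, 7->7, 5->5, 3->3, 8->8, 9->9
Step 2: d_i = R_x(i) - R_y(i); compute d_i^2.
  (1-1)^2=0, (6-6)^2=0, (8-4)^2=16, (2-2)^2=0, (4-7)^2=9, (5-5)^2=0, (3-3)^2=0, (7-8)^2=1, (9-9)^2=0
sum(d^2) = 26.
Step 3: rho = 1 - 6*26 / (9*(9^2 - 1)) = 1 - 156/720 = 0.783333.
Step 4: Under H0, t = rho * sqrt((n-2)/(1-rho^2)) = 3.3341 ~ t(7).
Step 5: Two-sided p-value from the t-distribution with 7 df = 0.012520.
Step 6: alpha = 0.05. reject H0.

rho = 0.7833, p = 0.012520, reject H0 at alpha = 0.05.


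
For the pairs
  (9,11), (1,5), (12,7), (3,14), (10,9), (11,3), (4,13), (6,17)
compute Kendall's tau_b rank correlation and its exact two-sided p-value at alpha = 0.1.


Step 1: Enumerate the 28 unordered pairs (i,j) with i<j and classify each by sign(x_j-x_i) * sign(y_j-y_i).
  (1,2):dx=-8,dy=-6->C; (1,3):dx=+3,dy=-4->D; (1,4):dx=-6,dy=+3->D; (1,5):dx=+1,dy=-2->D
  (1,6):dx=+2,dy=-8->D; (1,7):dx=-5,dy=+2->D; (1,8):dx=-3,dy=+6->D; (2,3):dx=+11,dy=+2->C
  (2,4):dx=+2,dy=+9->C; (2,5):dx=+9,dy=+4->C; (2,6):dx=+10,dy=-2->D; (2,7):dx=+3,dy=+8->C
  (2,8):dx=+5,dy=+12->C; (3,4):dx=-9,dy=+7->D; (3,5):dx=-2,dy=+2->D; (3,6):dx=-1,dy=-4->C
  (3,7):dx=-8,dy=+6->D; (3,8):dx=-6,dy=+10->D; (4,5):dx=+7,dy=-5->D; (4,6):dx=+8,dy=-11->D
  (4,7):dx=+1,dy=-1->D; (4,8):dx=+3,dy=+3->C; (5,6):dx=+1,dy=-6->D; (5,7):dx=-6,dy=+4->D
  (5,8):dx=-4,dy=+8->D; (6,7):dx=-7,dy=+10->D; (6,8):dx=-5,dy=+14->D; (7,8):dx=+2,dy=+4->C
Step 2: C = 9, D = 19, total pairs = 28.
Step 3: tau = (C - D)/(n(n-1)/2) = (9 - 19)/28 = -0.357143.
Step 4: Exact two-sided p-value (enumerate n! = 40320 permutations of y under H0): p = 0.275099.
Step 5: alpha = 0.1. fail to reject H0.

tau_b = -0.3571 (C=9, D=19), p = 0.275099, fail to reject H0.


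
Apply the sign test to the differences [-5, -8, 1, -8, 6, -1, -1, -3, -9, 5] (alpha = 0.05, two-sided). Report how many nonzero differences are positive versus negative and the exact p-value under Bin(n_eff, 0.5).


Step 1: Discard zero differences. Original n = 10; n_eff = number of nonzero differences = 10.
Nonzero differences (with sign): -5, -8, +1, -8, +6, -1, -1, -3, -9, +5
Step 2: Count signs: positive = 3, negative = 7.
Step 3: Under H0: P(positive) = 0.5, so the number of positives S ~ Bin(10, 0.5).
Step 4: Two-sided exact p-value = sum of Bin(10,0.5) probabilities at or below the observed probability = 0.343750.
Step 5: alpha = 0.05. fail to reject H0.

n_eff = 10, pos = 3, neg = 7, p = 0.343750, fail to reject H0.


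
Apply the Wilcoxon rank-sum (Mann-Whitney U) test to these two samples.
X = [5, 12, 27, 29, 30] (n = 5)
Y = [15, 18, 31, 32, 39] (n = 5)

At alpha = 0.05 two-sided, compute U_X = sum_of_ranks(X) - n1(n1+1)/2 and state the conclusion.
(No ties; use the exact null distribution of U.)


Step 1: Combine and sort all 10 observations; assign midranks.
sorted (value, group): (5,X), (12,X), (15,Y), (18,Y), (27,X), (29,X), (30,X), (31,Y), (32,Y), (39,Y)
ranks: 5->1, 12->2, 15->3, 18->4, 27->5, 29->6, 30->7, 31->8, 32->9, 39->10
Step 2: Rank sum for X: R1 = 1 + 2 + 5 + 6 + 7 = 21.
Step 3: U_X = R1 - n1(n1+1)/2 = 21 - 5*6/2 = 21 - 15 = 6.
       U_Y = n1*n2 - U_X = 25 - 6 = 19.
Step 4: No ties, so the exact null distribution of U (based on enumerating the C(10,5) = 252 equally likely rank assignments) gives the two-sided p-value.
Step 5: p-value = 0.222222; compare to alpha = 0.05. fail to reject H0.

U_X = 6, p = 0.222222, fail to reject H0 at alpha = 0.05.


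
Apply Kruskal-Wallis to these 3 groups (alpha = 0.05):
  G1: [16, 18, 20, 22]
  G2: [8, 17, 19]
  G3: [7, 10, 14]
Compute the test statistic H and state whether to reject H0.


Step 1: Combine all N = 10 observations and assign midranks.
sorted (value, group, rank): (7,G3,1), (8,G2,2), (10,G3,3), (14,G3,4), (16,G1,5), (17,G2,6), (18,G1,7), (19,G2,8), (20,G1,9), (22,G1,10)
Step 2: Sum ranks within each group.
R_1 = 31 (n_1 = 4)
R_2 = 16 (n_2 = 3)
R_3 = 8 (n_3 = 3)
Step 3: H = 12/(N(N+1)) * sum(R_i^2/n_i) - 3(N+1)
     = 12/(10*11) * (31^2/4 + 16^2/3 + 8^2/3) - 3*11
     = 0.109091 * 346.917 - 33
     = 4.845455.
Step 4: No ties, so H is used without correction.
Step 5: Under H0, H ~ chi^2(2); p-value = 0.088679.
Step 6: alpha = 0.05. fail to reject H0.

H = 4.8455, df = 2, p = 0.088679, fail to reject H0.


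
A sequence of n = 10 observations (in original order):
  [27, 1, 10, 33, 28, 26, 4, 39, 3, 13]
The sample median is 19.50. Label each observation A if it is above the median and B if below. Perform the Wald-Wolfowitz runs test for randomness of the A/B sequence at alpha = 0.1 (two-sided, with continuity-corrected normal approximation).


Step 1: Compute median = 19.50; label A = above, B = below.
Labels in order: ABBAAABABB  (n_A = 5, n_B = 5)
Step 2: Count runs R = 6.
Step 3: Under H0 (random ordering), E[R] = 2*n_A*n_B/(n_A+n_B) + 1 = 2*5*5/10 + 1 = 6.0000.
        Var[R] = 2*n_A*n_B*(2*n_A*n_B - n_A - n_B) / ((n_A+n_B)^2 * (n_A+n_B-1)) = 2000/900 = 2.2222.
        SD[R] = 1.4907.
Step 4: R = E[R], so z = 0 with no continuity correction.
Step 5: Two-sided p-value via normal approximation = 2*(1 - Phi(|z|)) = 1.000000.
Step 6: alpha = 0.1. fail to reject H0.

R = 6, z = 0.0000, p = 1.000000, fail to reject H0.


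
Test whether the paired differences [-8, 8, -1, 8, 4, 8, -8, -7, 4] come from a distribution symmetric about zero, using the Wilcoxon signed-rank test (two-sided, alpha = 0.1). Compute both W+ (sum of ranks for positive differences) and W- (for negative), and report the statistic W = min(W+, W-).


Step 1: Drop any zero differences (none here) and take |d_i|.
|d| = [8, 8, 1, 8, 4, 8, 8, 7, 4]
Step 2: Midrank |d_i| (ties get averaged ranks).
ranks: |8|->7, |8|->7, |1|->1, |8|->7, |4|->2.5, |8|->7, |8|->7, |7|->4, |4|->2.5
Step 3: Attach original signs; sum ranks with positive sign and with negative sign.
W+ = 7 + 7 + 2.5 + 7 + 2.5 = 26
W- = 7 + 1 + 7 + 4 = 19
(Check: W+ + W- = 45 should equal n(n+1)/2 = 45.)
Step 4: Test statistic W = min(W+, W-) = 19.
Step 5: Ties in |d|, so use the tie-corrected normal approximation.
        E[W] = n(n+1)/4 = 9*10/4 = 22.5.
        Tie groups: |d|=4 (t=2), |d|=8 (t=5); sum(t^3 - t) = 126.
        Var[W] = n(n+1)(2n+1)/24 - sum(t^3-t)/48 = 1710/24 - 126/48 = 68.625.
        z = (W - E[W]) / sqrt(Var[W]) = (19 - 22.5) / 8.2840 = -0.4225.
        Two-sided p = 2*Phi(z) = 0.672660.
Step 6: alpha = 0.1. fail to reject H0.

W+ = 26, W- = 19, W = min = 19, p = 0.672660, fail to reject H0.


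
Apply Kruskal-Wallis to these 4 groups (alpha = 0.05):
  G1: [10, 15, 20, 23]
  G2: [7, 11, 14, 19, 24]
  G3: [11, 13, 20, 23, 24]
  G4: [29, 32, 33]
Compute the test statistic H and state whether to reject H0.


Step 1: Combine all N = 17 observations and assign midranks.
sorted (value, group, rank): (7,G2,1), (10,G1,2), (11,G2,3.5), (11,G3,3.5), (13,G3,5), (14,G2,6), (15,G1,7), (19,G2,8), (20,G1,9.5), (20,G3,9.5), (23,G1,11.5), (23,G3,11.5), (24,G2,13.5), (24,G3,13.5), (29,G4,15), (32,G4,16), (33,G4,17)
Step 2: Sum ranks within each group.
R_1 = 30 (n_1 = 4)
R_2 = 32 (n_2 = 5)
R_3 = 43 (n_3 = 5)
R_4 = 48 (n_4 = 3)
Step 3: H = 12/(N(N+1)) * sum(R_i^2/n_i) - 3(N+1)
     = 12/(17*18) * (30^2/4 + 32^2/5 + 43^2/5 + 48^2/3) - 3*18
     = 0.039216 * 1567.6 - 54
     = 7.474510.
Step 4: Ties present; correction factor C = 1 - 24/(17^3 - 17) = 0.995098. Corrected H = 7.474510 / 0.995098 = 7.511330.
Step 5: Under H0, H ~ chi^2(3); p-value = 0.057268.
Step 6: alpha = 0.05. fail to reject H0.

H = 7.5113, df = 3, p = 0.057268, fail to reject H0.


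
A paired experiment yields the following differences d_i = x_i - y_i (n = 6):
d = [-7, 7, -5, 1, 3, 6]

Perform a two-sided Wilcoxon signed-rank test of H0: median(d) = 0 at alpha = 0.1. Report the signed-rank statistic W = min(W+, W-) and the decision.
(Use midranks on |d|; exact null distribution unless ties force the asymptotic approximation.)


Step 1: Drop any zero differences (none here) and take |d_i|.
|d| = [7, 7, 5, 1, 3, 6]
Step 2: Midrank |d_i| (ties get averaged ranks).
ranks: |7|->5.5, |7|->5.5, |5|->3, |1|->1, |3|->2, |6|->4
Step 3: Attach original signs; sum ranks with positive sign and with negative sign.
W+ = 5.5 + 1 + 2 + 4 = 12.5
W- = 5.5 + 3 = 8.5
(Check: W+ + W- = 21 should equal n(n+1)/2 = 21.)
Step 4: Test statistic W = min(W+, W-) = 8.5.
Step 5: Ties in |d|, so use the tie-corrected normal approximation.
        E[W] = n(n+1)/4 = 6*7/4 = 10.5.
        Tie groups: |d|=7 (t=2); sum(t^3 - t) = 6.
        Var[W] = n(n+1)(2n+1)/24 - sum(t^3-t)/48 = 546/24 - 6/48 = 22.625.
        z = (W - E[W]) / sqrt(Var[W]) = (8.5 - 10.5) / 4.7566 = -0.4205.
        Two-sided p = 2*Phi(z) = 0.674142.
Step 6: alpha = 0.1. fail to reject H0.

W+ = 12.5, W- = 8.5, W = min = 8.5, p = 0.674142, fail to reject H0.


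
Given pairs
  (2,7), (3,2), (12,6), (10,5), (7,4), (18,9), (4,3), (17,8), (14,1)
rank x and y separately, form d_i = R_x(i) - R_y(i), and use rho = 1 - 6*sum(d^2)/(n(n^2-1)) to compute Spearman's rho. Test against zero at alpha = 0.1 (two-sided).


Step 1: Rank x and y separately (midranks; no ties here).
rank(x): 2->1, 3->2, 12->6, 10->5, 7->4, 18->9, 4->3, 17->8, 14->7
rank(y): 7->7, 2->2, 6->6, 5->5, 4->4, 9->9, 3->3, 8->8, 1->1
Step 2: d_i = R_x(i) - R_y(i); compute d_i^2.
  (1-7)^2=36, (2-2)^2=0, (6-6)^2=0, (5-5)^2=0, (4-4)^2=0, (9-9)^2=0, (3-3)^2=0, (8-8)^2=0, (7-1)^2=36
sum(d^2) = 72.
Step 3: rho = 1 - 6*72 / (9*(9^2 - 1)) = 1 - 432/720 = 0.400000.
Step 4: Under H0, t = rho * sqrt((n-2)/(1-rho^2)) = 1.1547 ~ t(7).
Step 5: Two-sided p-value from the t-distribution with 7 df = 0.286105.
Step 6: alpha = 0.1. fail to reject H0.

rho = 0.4000, p = 0.286105, fail to reject H0 at alpha = 0.1.
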